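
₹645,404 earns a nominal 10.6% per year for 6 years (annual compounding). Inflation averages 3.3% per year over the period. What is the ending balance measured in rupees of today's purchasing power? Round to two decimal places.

₹972,210.90

Nominal value at maturity: ₹645,404 × (1 + 10.6%)^6 ≈ ₹1,181,306.01.
Price-level factor over 6 years: (1 + 3.3%)^6 ≈ 1.2150717649.
Dividing the nominal maturity value by the price-level factor gives the value in today's money.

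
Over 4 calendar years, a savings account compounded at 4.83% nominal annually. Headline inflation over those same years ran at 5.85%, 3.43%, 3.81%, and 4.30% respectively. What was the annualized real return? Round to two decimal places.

0.47%

Cumulative inflation factor: 1.0585 × 1.0343 × 1.0381 × 1.0430 ≈ 1.18539.
Nominal growth factor: 1.20765. Real growth factor = 1.20765 / 1.18539 ≈ 1.01878.
Annualized: 1.01878^(1/4) − 1 ≈ 0.00466.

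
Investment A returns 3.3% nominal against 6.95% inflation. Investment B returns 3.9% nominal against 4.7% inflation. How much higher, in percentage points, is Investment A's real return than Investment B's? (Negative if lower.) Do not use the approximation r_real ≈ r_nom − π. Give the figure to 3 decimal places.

Investment A real return: 1.033/1.0695 − 1 = -3.4128%.
Investment B real return: 1.039/1.047 − 1 = -0.7641%.
Difference: -3.4128 − (-0.7641) = -2.6487 pp.

-2.649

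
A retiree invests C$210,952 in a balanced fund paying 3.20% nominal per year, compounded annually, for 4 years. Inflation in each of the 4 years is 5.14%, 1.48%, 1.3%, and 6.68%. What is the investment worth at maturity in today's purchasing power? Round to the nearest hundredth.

C$207,520.76

Nominal value at maturity: C$210,952 × (1 + 3.20%)^4 ≈ C$239,277.82.
Price-level factor over 4 years: 1.0514 × 1.0148 × 1.013 × 1.0668 ≈ 1.1530307341.
Dividing the nominal maturity value by the price-level factor gives the value in today's money.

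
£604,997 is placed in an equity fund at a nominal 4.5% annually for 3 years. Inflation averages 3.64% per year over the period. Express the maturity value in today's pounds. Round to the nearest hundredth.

£620,183.03

Nominal value at maturity: £604,997 × (1 + 4.5%)^3 ≈ £690,402.08.
Price-level factor over 3 years: (1 + 3.64%)^3 ≈ 1.1132231085.
The maturity value deflated by that factor is the answer in today's purchasing power.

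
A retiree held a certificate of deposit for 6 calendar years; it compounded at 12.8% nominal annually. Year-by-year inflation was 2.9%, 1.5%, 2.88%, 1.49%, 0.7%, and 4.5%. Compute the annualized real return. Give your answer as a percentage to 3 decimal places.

10.242%

Cumulative inflation factor: 1.029 × 1.015 × 1.0288 × 1.0149 × 1.007 × 1.045 ≈ 1.14758.
Nominal growth factor: 2.05994. Real growth factor = 2.05994 / 1.14758 ≈ 1.79504.
Annualized: 1.79504^(1/6) − 1 ≈ 0.10242.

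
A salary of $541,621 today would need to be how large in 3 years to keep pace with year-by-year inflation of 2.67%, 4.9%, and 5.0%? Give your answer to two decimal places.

Cumulative price-level factor: 1.0267 × 1.049 × 1.050 = 1.130858715.
The nominal amount required is $541,621 scaled up by that factor.

$612,496.83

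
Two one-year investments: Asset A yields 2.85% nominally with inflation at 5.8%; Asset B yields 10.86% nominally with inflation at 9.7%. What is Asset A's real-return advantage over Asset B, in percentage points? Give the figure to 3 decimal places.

-3.846

Asset A real return: 1.0285/1.058 − 1 = -2.7883%.
Asset B real return: 1.1086/1.097 − 1 = 1.0574%.
Difference: -2.7883 − 1.0574 = -3.8457 pp.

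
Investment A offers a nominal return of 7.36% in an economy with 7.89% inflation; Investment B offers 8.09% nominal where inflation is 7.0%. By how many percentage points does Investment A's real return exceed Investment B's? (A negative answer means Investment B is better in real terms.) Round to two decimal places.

-1.51

Investment A real return: 1.0736/1.0789 − 1 = -0.491%.
Investment B real return: 1.0809/1.070 − 1 = 1.019%.
Difference: -0.491 − 1.019 = -1.510 pp.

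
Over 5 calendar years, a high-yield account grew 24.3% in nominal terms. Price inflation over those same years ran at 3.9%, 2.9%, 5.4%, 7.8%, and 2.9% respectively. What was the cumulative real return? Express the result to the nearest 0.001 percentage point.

Cumulative inflation factor: 1.039 × 1.029 × 1.054 × 1.078 × 1.029 ≈ 1.24999.
Nominal growth factor: 1.24300. Real growth factor = 1.24300 / 1.24999 ≈ 0.99441.
Total real return ≈ -0.5590%.

-0.559%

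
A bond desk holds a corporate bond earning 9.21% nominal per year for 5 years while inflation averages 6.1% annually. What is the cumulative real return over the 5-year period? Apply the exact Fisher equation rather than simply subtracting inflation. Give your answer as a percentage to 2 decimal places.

The annual real rate is (1+9.21%)/(1+6.1%) − 1 = 2.9312%.
Compounded over 5 years: (1 + 0.029312)^5 − 1 ≈ 0.15541.

15.54%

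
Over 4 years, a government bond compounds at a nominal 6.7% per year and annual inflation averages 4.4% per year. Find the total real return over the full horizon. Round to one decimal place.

9.1%

The annual real rate is (1+6.7%)/(1+4.4%) − 1 = 2.2031%.
Compounded over 4 years: (1 + 0.022031)^4 − 1 ≈ 0.09108.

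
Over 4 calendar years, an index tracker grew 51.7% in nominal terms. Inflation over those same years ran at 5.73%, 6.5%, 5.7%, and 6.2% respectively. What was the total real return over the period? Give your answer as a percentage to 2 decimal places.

20.02%

Cumulative inflation factor: 1.0573 × 1.065 × 1.057 × 1.062 ≈ 1.26400.
Nominal growth factor: 1.51700. Real growth factor = 1.51700 / 1.26400 ≈ 1.20016.
Total real return ≈ 20.0157%.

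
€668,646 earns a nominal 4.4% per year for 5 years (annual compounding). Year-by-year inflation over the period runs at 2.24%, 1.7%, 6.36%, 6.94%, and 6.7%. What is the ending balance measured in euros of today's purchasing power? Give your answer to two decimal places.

€657,164.39

Nominal value at maturity: €668,646 × (1 + 4.4%)^5 ≈ €829,275.33.
Price-level factor over 5 years: 1.0224 × 1.017 × 1.0636 × 1.0694 × 1.067 ≈ 1.2618993643.
The maturity value deflated by that factor is the answer in today's purchasing power.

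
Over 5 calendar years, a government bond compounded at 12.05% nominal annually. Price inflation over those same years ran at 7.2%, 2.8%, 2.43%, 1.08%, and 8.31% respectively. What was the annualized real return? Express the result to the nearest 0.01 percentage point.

7.40%

Cumulative inflation factor: 1.072 × 1.028 × 1.0243 × 1.0108 × 1.0831 ≈ 1.23580.
Nominal growth factor: 1.76628. Real growth factor = 1.76628 / 1.23580 ≈ 1.42926.
Annualized: 1.42926^(1/5) − 1 ≈ 0.07404.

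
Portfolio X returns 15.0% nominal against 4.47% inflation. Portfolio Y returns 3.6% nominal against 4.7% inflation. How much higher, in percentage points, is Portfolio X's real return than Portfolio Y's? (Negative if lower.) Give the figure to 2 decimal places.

Portfolio X real return: 1.150/1.0447 − 1 = 10.079%.
Portfolio Y real return: 1.036/1.047 − 1 = -1.051%.
Difference: 10.079 − (-1.051) = 11.130 pp.

11.13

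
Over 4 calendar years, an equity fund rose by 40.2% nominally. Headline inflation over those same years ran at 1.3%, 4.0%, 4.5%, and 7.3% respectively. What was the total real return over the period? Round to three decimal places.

18.683%

Cumulative inflation factor: 1.013 × 1.040 × 1.045 × 1.073 ≈ 1.18130.
Nominal growth factor: 1.40200. Real growth factor = 1.40200 / 1.18130 ≈ 1.18683.
Total real return ≈ 18.6832%.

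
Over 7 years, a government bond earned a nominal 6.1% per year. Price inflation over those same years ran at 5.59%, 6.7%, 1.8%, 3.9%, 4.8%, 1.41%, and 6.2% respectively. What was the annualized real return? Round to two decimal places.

Cumulative inflation factor: 1.0559 × 1.067 × 1.018 × 1.039 × 1.048 × 1.0141 × 1.062 ≈ 1.34498.
Nominal growth factor: 1.51359. Real growth factor = 1.51359 / 1.34498 ≈ 1.12536.
Annualized: 1.12536^(1/7) − 1 ≈ 0.01701.

1.70%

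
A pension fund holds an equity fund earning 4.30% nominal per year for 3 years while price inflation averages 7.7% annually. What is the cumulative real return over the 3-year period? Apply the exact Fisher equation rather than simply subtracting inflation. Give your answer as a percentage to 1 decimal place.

The annual real rate is (1+4.30%)/(1+7.7%) − 1 = -3.1569%.
Compounded over 3 years: (1 + -0.031569)^3 − 1 ≈ -0.09175.

-9.2%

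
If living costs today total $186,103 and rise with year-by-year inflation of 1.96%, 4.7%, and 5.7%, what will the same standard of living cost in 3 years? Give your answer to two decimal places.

Cumulative price-level factor: 1.0196 × 1.047 × 1.057 = 1.1283699084.
The nominal amount required is $186,103 scaled up by that factor.

$209,993.03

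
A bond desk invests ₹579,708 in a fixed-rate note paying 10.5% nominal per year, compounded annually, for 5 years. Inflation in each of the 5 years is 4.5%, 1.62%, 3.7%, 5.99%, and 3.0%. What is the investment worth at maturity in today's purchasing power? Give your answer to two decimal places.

Nominal value at maturity: ₹579,708 × (1 + 10.5%)^5 ≈ ₹955,038.07.
Price-level factor over 5 years: 1.045 × 1.0162 × 1.037 × 1.0599 × 1.030 ≈ 1.2021989775.
The maturity value deflated by that factor is the answer in today's purchasing power.

₹794,409.32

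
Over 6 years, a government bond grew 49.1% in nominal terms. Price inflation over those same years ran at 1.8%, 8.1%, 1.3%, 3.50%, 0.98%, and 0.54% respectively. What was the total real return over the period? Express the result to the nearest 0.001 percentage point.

27.286%

Cumulative inflation factor: 1.018 × 1.081 × 1.013 × 1.0350 × 1.0098 × 1.0054 ≈ 1.17138.
Nominal growth factor: 1.49100. Real growth factor = 1.49100 / 1.17138 ≈ 1.27286.
Total real return ≈ 27.2859%.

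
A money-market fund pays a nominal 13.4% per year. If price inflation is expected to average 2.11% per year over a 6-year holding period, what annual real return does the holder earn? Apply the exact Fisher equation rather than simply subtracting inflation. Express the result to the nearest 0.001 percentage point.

With constant rates the annual real return is the same each year: (1+13.4%)/(1+2.11%) − 1 = 0.11057.

11.057%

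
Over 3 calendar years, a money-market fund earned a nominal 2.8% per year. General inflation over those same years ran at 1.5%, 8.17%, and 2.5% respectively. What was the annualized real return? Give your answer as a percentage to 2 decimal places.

Cumulative inflation factor: 1.015 × 1.0817 × 1.025 ≈ 1.12537.
Nominal growth factor: 1.08637. Real growth factor = 1.08637 / 1.12537 ≈ 0.96535.
Annualized: 0.96535^(1/3) − 1 ≈ -0.01169.

-1.17%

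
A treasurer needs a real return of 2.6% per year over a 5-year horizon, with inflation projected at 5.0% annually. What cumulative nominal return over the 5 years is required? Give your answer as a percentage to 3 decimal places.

45.105%

Required annual nominal rate: (1+2.6%)(1+5.0%) − 1 = 7.73%.
Cumulative over 5 years: (1 + 0.0773)^5 − 1 ≈ 0.45105.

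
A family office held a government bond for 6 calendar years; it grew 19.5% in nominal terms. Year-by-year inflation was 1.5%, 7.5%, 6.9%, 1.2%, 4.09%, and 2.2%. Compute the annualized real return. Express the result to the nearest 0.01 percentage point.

-0.82%

Cumulative inflation factor: 1.015 × 1.075 × 1.069 × 1.012 × 1.0409 × 1.022 ≈ 1.25572.
Nominal growth factor: 1.19500. Real growth factor = 1.19500 / 1.25572 ≈ 0.95165.
Annualized: 0.95165^(1/6) − 1 ≈ -0.00823.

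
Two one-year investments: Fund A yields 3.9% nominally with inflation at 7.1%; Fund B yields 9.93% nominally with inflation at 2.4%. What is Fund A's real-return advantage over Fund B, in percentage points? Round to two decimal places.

Fund A real return: 1.039/1.071 − 1 = -2.988%.
Fund B real return: 1.0993/1.024 − 1 = 7.354%.
Difference: -2.988 − 7.354 = -10.342 pp.

-10.34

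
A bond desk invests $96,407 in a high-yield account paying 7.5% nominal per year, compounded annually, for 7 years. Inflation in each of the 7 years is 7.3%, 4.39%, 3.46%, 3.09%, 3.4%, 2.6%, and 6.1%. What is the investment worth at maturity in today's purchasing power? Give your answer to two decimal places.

Nominal value at maturity: $96,407 × (1 + 7.5%)^7 ≈ $159,943.95.
Price-level factor over 7 years: 1.073 × 1.0439 × 1.0346 × 1.0309 × 1.034 × 1.026 × 1.061 ≈ 1.3447170662.
Dividing the nominal maturity value by the price-level factor gives the value in today's money.

$118,942.46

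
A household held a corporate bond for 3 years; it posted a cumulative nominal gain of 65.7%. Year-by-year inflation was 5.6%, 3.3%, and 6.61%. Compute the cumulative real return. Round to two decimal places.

Cumulative inflation factor: 1.056 × 1.033 × 1.0661 ≈ 1.16295.
Nominal growth factor: 1.65700. Real growth factor = 1.65700 / 1.16295 ≈ 1.42482.
Total real return ≈ 42.4821%.

42.48%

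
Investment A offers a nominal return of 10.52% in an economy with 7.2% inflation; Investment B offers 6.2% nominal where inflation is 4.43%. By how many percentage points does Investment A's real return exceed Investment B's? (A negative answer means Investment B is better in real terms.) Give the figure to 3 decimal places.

Investment A real return: 1.1052/1.072 − 1 = 3.0970%.
Investment B real return: 1.062/1.0443 − 1 = 1.6949%.
Difference: 3.0970 − 1.6949 = 1.4021 pp.

1.402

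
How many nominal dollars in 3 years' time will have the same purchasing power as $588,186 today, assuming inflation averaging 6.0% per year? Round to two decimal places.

Cumulative price-level factor: (1+6.0%)^3 = 1.191016.
Multiplying $588,186 by the price-level factor gives the future nominal sum.

$700,538.94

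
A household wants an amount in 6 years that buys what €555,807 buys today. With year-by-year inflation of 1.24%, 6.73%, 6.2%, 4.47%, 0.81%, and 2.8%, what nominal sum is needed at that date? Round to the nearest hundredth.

€690,518.79

Cumulative price-level factor: 1.0124 × 1.0673 × 1.062 × 1.0447 × 1.0081 × 1.028 ≈ 1.2423715190.
Multiplying €555,807 by the price-level factor gives the future nominal sum.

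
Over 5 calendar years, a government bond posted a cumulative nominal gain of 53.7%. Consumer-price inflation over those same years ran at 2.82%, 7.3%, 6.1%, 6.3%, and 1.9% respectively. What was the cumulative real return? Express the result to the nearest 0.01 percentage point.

Cumulative inflation factor: 1.0282 × 1.073 × 1.061 × 1.063 × 1.019 ≈ 1.26794.
Nominal growth factor: 1.53700. Real growth factor = 1.53700 / 1.26794 ≈ 1.21220.
Total real return ≈ 21.2198%.

21.22%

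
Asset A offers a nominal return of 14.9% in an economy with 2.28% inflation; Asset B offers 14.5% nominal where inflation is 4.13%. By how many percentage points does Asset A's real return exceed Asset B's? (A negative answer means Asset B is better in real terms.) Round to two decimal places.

Asset A real return: 1.149/1.0228 − 1 = 12.339%.
Asset B real return: 1.145/1.0413 − 1 = 9.959%.
Difference: 12.339 − 9.959 = 2.380 pp.

2.38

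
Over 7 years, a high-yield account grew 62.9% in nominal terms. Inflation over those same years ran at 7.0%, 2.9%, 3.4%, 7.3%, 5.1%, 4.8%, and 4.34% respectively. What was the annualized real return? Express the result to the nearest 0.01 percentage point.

2.15%

Cumulative inflation factor: 1.070 × 1.029 × 1.034 × 1.073 × 1.051 × 1.048 × 1.0434 ≈ 1.40389.
Nominal growth factor: 1.62900. Real growth factor = 1.62900 / 1.40389 ≈ 1.16034.
Annualized: 1.16034^(1/7) − 1 ≈ 0.02147.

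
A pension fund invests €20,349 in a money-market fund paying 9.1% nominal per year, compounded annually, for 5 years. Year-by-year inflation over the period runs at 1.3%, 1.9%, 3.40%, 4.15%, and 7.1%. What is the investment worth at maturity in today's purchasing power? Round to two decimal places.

Nominal value at maturity: €20,349 × (1 + 9.1%)^5 ≈ €31,453.34.
Price-level factor over 5 years: 1.013 × 1.019 × 1.0340 × 1.0415 × 1.071 ≈ 1.1905644576.
The maturity value deflated by that factor is the answer in today's purchasing power.

€26,418.85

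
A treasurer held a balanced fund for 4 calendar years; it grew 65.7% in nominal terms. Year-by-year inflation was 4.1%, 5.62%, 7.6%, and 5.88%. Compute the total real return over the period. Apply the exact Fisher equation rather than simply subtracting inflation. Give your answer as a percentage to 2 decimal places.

32.28%

Cumulative inflation factor: 1.041 × 1.0562 × 1.076 × 1.0588 ≈ 1.25263.
Nominal growth factor: 1.65700. Real growth factor = 1.65700 / 1.25263 ≈ 1.32282.
Total real return ≈ 32.2816%.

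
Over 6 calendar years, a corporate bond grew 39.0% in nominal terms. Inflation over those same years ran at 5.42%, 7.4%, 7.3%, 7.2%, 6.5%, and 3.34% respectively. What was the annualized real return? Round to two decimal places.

Cumulative inflation factor: 1.0542 × 1.074 × 1.073 × 1.072 × 1.065 × 1.0334 ≈ 1.43331.
Nominal growth factor: 1.39000. Real growth factor = 1.39000 / 1.43331 ≈ 0.96978.
Annualized: 0.96978^(1/6) − 1 ≈ -0.00510.

-0.51%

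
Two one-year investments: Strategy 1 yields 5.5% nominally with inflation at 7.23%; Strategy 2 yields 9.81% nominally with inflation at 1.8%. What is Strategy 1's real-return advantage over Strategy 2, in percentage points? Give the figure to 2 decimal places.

-9.48

Strategy 1 real return: 1.055/1.0723 − 1 = -1.613%.
Strategy 2 real return: 1.0981/1.018 − 1 = 7.868%.
Difference: -1.613 − 7.868 = -9.481 pp.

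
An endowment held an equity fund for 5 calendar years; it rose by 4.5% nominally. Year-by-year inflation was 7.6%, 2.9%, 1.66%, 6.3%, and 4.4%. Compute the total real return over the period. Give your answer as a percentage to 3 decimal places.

-16.343%

Cumulative inflation factor: 1.076 × 1.029 × 1.0166 × 1.063 × 1.044 ≈ 1.24914.
Nominal growth factor: 1.04500. Real growth factor = 1.04500 / 1.24914 ≈ 0.83657.
Total real return ≈ -16.3425%.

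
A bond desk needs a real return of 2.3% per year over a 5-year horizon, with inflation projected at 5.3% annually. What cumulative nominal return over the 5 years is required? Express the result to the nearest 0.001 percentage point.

45.051%

Required annual nominal rate: (1+2.3%)(1+5.3%) − 1 = 7.7219%.
Cumulative over 5 years: (1 + 0.077219)^5 − 1 ≈ 0.45051.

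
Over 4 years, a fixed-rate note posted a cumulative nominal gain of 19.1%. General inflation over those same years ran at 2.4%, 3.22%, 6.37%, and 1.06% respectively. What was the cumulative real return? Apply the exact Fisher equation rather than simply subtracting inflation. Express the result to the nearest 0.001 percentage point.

4.821%

Cumulative inflation factor: 1.024 × 1.0322 × 1.0637 × 1.0106 ≈ 1.13622.
Nominal growth factor: 1.19100. Real growth factor = 1.19100 / 1.13622 ≈ 1.04821.
Total real return ≈ 4.8213%.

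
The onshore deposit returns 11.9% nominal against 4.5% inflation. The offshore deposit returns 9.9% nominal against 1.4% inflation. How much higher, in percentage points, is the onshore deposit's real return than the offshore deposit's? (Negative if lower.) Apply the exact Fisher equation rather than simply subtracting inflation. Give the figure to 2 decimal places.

-1.30

The onshore deposit real return: 1.119/1.045 − 1 = 7.081%.
The offshore deposit real return: 1.099/1.014 − 1 = 8.383%.
Difference: 7.081 − 8.383 = -1.302 pp.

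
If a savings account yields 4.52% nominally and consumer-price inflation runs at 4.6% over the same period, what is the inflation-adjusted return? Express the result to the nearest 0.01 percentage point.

-0.08%

Real return via the Fisher equation: (1 + 4.52%)/(1 + 4.6%) − 1 = 1.0452/1.046 − 1 ≈ -0.00076.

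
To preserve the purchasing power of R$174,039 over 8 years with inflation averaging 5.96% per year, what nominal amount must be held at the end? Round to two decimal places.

R$276,555.42

Cumulative price-level factor: (1+5.96%)^8 ≈ 1.5890428079.
The nominal amount required is R$174,039 scaled up by that factor.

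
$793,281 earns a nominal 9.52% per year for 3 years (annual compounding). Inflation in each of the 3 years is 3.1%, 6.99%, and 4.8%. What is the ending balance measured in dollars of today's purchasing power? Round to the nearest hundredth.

$901,455.35

Nominal value at maturity: $793,281 × (1 + 9.52%)^3 ≈ $1,042,095.11.
Price-level factor over 3 years: 1.031 × 1.0699 × 1.048 = 1.1560141112.
The maturity value deflated by that factor is the answer in today's purchasing power.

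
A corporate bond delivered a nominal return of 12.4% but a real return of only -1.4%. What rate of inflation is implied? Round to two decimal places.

From (1+r_nom) = (1+r_real)(1+π), we get 1+π = (1 + 12.4%)/(1 − 1.4%) = 1.124/0.986 ≈ 1.13996.
So π ≈ 13.9959%.

14.00%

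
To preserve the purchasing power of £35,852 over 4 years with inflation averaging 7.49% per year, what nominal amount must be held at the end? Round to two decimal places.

Cumulative price-level factor: (1+7.49%)^4 ≈ 1.3349722912.
Multiplying £35,852 by the price-level factor gives the future nominal sum.

£47,861.43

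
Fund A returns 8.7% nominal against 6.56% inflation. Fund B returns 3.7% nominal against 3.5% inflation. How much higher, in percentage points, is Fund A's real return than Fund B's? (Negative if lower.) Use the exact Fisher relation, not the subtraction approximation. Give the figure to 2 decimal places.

1.82

Fund A real return: 1.087/1.0656 − 1 = 2.008%.
Fund B real return: 1.037/1.035 − 1 = 0.193%.
Difference: 2.008 − 0.193 = 1.815 pp.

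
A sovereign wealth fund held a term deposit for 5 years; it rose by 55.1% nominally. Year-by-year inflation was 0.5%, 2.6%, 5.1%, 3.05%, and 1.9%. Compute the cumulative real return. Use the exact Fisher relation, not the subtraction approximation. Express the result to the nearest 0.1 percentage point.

36.3%

Cumulative inflation factor: 1.005 × 1.026 × 1.051 × 1.0305 × 1.019 ≈ 1.13799.
Nominal growth factor: 1.55100. Real growth factor = 1.55100 / 1.13799 ≈ 1.36293.
Total real return ≈ 36.2930%.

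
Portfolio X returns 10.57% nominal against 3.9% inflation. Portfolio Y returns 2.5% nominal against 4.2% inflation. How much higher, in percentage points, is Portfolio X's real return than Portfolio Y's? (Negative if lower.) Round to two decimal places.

Portfolio X real return: 1.1057/1.039 − 1 = 6.420%.
Portfolio Y real return: 1.025/1.042 − 1 = -1.631%.
Difference: 6.420 − (-1.631) = 8.051 pp.

8.05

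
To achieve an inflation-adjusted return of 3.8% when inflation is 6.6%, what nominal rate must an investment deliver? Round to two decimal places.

10.65%

By the Fisher equation, 1 + r_nom = (1 + 3.8%)(1 + 6.6%) = 1.038 × 1.066 = 1.106508.
So r_nom = 10.6508%.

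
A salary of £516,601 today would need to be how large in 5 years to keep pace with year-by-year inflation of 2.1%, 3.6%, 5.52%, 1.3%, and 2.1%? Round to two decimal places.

£596,363.03

Cumulative price-level factor: 1.021 × 1.036 × 1.0552 × 1.013 × 1.021 ≈ 1.1543977390.
The nominal amount required is £516,601 scaled up by that factor.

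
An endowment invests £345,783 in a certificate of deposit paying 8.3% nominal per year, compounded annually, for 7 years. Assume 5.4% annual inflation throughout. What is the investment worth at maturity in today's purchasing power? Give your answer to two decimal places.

Nominal value at maturity: £345,783 × (1 + 8.3%)^7 ≈ £604,230.77.
Price-level factor over 7 years: (1 + 5.4%)^7 ≈ 1.4450546643.
Dividing the nominal maturity value by the price-level factor gives the value in today's money.

£418,136.96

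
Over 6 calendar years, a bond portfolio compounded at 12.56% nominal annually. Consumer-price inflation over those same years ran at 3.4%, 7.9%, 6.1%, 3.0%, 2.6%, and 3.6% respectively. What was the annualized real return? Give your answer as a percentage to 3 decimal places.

Cumulative inflation factor: 1.034 × 1.079 × 1.061 × 1.030 × 1.026 × 1.036 ≈ 1.29599.
Nominal growth factor: 2.03378. Real growth factor = 2.03378 / 1.29599 ≈ 1.56929.
Annualized: 1.56929^(1/6) − 1 ≈ 0.07800.

7.800%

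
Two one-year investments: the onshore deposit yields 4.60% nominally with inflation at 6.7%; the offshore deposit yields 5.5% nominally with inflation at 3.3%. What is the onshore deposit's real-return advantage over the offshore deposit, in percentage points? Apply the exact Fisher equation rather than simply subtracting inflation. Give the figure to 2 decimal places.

The onshore deposit real return: 1.0460/1.067 − 1 = -1.968%.
The offshore deposit real return: 1.055/1.033 − 1 = 2.130%.
Difference: -1.968 − 2.130 = -4.098 pp.

-4.10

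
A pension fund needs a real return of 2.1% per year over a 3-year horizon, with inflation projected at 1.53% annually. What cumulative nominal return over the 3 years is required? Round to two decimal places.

Required annual nominal rate: (1+2.1%)(1+1.53%) − 1 = 3.66213%.
Cumulative over 3 years: (1 + 0.0366213)^3 − 1 ≈ 0.11394.

11.39%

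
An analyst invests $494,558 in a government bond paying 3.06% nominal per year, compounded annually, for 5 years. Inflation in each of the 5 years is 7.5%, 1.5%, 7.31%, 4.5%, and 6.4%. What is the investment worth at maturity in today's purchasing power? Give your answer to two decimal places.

Nominal value at maturity: $494,558 × (1 + 3.06%)^5 ≈ $575,000.10.
Price-level factor over 5 years: 1.075 × 1.015 × 1.0731 × 1.045 × 1.064 ≈ 1.3018849898.
Dividing the nominal maturity value by the price-level factor gives the value in today's money.

$441,667.36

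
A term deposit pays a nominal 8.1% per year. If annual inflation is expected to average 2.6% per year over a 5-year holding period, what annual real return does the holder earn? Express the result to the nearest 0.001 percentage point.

With constant rates the annual real return is the same each year: (1+8.1%)/(1+2.6%) − 1 = 0.05361.

5.361%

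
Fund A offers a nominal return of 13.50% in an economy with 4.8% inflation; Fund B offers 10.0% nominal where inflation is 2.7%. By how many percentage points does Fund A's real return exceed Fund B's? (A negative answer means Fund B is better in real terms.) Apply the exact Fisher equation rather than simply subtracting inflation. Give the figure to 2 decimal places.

Fund A real return: 1.1350/1.048 − 1 = 8.302%.
Fund B real return: 1.100/1.027 − 1 = 7.108%.
Difference: 8.302 − 7.108 = 1.194 pp.

1.19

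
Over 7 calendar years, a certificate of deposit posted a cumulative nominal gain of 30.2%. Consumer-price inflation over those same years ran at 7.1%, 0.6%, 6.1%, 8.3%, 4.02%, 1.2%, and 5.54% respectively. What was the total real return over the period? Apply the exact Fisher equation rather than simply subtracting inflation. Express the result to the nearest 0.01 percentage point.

Cumulative inflation factor: 1.071 × 1.006 × 1.061 × 1.083 × 1.0402 × 1.012 × 1.0554 ≈ 1.37545.
Nominal growth factor: 1.30200. Real growth factor = 1.30200 / 1.37545 ≈ 0.94660.
Total real return ≈ -5.3403%.

-5.34%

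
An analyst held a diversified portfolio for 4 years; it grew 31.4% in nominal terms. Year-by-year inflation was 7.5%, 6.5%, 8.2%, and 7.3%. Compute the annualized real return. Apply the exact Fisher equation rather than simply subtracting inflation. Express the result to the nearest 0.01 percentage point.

Cumulative inflation factor: 1.075 × 1.065 × 1.082 × 1.073 ≈ 1.32918.
Nominal growth factor: 1.31400. Real growth factor = 1.31400 / 1.32918 ≈ 0.98858.
Annualized: 0.98858^(1/4) − 1 ≈ -0.00287.

-0.29%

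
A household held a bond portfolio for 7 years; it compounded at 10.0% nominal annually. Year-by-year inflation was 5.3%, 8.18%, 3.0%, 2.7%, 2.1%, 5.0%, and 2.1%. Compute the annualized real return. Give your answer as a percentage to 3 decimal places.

Cumulative inflation factor: 1.053 × 1.0818 × 1.030 × 1.027 × 1.021 × 1.050 × 1.021 ≈ 1.31894.
Nominal growth factor: 1.94872. Real growth factor = 1.94872 / 1.31894 ≈ 1.47749.
Annualized: 1.47749^(1/7) − 1 ≈ 0.05735.

5.735%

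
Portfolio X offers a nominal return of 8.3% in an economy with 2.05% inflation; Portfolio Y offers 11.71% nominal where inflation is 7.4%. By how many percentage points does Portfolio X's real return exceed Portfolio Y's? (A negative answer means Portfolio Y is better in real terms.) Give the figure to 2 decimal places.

2.11

Portfolio X real return: 1.083/1.0205 − 1 = 6.124%.
Portfolio Y real return: 1.1171/1.074 − 1 = 4.013%.
Difference: 6.124 − 4.013 = 2.111 pp.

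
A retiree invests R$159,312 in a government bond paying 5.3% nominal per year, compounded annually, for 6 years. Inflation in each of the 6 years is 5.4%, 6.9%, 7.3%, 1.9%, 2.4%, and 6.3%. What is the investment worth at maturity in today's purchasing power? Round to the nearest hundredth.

Nominal value at maturity: R$159,312 × (1 + 5.3%)^6 ≈ R$217,179.44.
Price-level factor over 6 years: 1.054 × 1.069 × 1.073 × 1.019 × 1.024 × 1.063 ≈ 1.3409897035.
Dividing the nominal maturity value by the price-level factor gives the value in today's money.

R$161,954.59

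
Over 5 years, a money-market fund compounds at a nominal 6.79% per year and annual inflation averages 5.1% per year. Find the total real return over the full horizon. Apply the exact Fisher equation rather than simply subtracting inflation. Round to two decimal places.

The annual real rate is (1+6.79%)/(1+5.1%) − 1 = 1.6080%.
Compounded over 5 years: (1 + 0.016080)^5 − 1 ≈ 0.08303.

8.30%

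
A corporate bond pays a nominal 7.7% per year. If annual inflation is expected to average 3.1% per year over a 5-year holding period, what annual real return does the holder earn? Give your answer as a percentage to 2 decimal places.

4.46%

With constant rates the annual real return is the same each year: (1+7.7%)/(1+3.1%) − 1 = 0.04462.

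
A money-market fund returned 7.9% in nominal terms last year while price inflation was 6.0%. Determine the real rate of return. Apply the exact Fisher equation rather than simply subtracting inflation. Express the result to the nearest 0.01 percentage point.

1.79%

Real return via the Fisher equation: (1 + 7.9%)/(1 + 6.0%) − 1 = 1.079/1.060 − 1 ≈ 0.01792.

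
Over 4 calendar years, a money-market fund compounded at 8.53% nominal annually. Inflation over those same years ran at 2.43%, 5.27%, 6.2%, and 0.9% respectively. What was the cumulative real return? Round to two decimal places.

20.07%

Cumulative inflation factor: 1.0243 × 1.0527 × 1.062 × 1.009 ≈ 1.15544.
Nominal growth factor: 1.38739. Real growth factor = 1.38739 / 1.15544 ≈ 1.20075.
Total real return ≈ 20.0748%.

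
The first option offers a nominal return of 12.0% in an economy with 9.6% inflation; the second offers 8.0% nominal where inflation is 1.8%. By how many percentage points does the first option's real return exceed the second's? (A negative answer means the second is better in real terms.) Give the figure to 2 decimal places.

-3.90

The first option real return: 1.120/1.096 − 1 = 2.190%.
The second real return: 1.080/1.018 − 1 = 6.090%.
Difference: 2.190 − 6.090 = -3.900 pp.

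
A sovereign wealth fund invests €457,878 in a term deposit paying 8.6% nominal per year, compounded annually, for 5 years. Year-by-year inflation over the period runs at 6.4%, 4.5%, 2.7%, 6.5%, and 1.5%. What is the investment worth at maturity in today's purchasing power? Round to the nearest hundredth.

€560,344.21

Nominal value at maturity: €457,878 × (1 + 8.6%)^5 ≈ €691,669.94.
Price-level factor over 5 years: 1.064 × 1.045 × 1.027 × 1.065 × 1.015 ≈ 1.2343661740.
The maturity value deflated by that factor is the answer in today's purchasing power.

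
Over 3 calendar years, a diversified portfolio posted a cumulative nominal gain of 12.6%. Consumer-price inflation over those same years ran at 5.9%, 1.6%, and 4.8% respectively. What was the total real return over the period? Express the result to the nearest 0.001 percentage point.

-0.141%

Cumulative inflation factor: 1.059 × 1.016 × 1.048 ≈ 1.12759.
Nominal growth factor: 1.12600. Real growth factor = 1.12600 / 1.12759 ≈ 0.99859.
Total real return ≈ -0.1409%.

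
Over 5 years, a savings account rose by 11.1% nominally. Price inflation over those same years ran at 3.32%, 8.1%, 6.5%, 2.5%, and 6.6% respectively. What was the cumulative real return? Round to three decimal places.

-14.518%

Cumulative inflation factor: 1.0332 × 1.081 × 1.065 × 1.025 × 1.066 ≈ 1.29969.
Nominal growth factor: 1.11100. Real growth factor = 1.11100 / 1.29969 ≈ 0.85482.
Total real return ≈ -14.5183%.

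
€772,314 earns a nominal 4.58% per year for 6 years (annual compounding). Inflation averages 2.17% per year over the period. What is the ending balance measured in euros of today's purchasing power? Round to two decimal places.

Nominal value at maturity: €772,314 × (1 + 4.58%)^6 ≈ €1,010,382.31.
Price-level factor over 6 years: (1 + 2.17%)^6 ≈ 1.1374710713.
Dividing the nominal maturity value by the price-level factor gives the value in today's money.

€888,270.77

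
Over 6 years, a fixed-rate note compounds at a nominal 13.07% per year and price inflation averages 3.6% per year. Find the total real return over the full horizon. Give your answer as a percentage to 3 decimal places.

The annual real rate is (1+13.07%)/(1+3.6%) − 1 = 9.1409%.
Compounded over 6 years: (1 + 0.091409)^6 − 1 ≈ 0.69015.

69.015%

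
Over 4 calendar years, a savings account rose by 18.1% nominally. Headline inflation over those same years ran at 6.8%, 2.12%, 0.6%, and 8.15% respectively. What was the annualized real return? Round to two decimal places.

-0.12%

Cumulative inflation factor: 1.068 × 1.0212 × 1.006 × 1.0815 ≈ 1.18661.
Nominal growth factor: 1.18100. Real growth factor = 1.18100 / 1.18661 ≈ 0.99528.
Annualized: 0.99528^(1/4) − 1 ≈ -0.00118.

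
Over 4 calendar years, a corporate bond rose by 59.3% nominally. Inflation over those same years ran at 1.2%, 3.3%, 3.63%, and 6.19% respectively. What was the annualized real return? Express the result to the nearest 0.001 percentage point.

Cumulative inflation factor: 1.012 × 1.033 × 1.0363 × 1.0619 ≈ 1.15040.
Nominal growth factor: 1.59300. Real growth factor = 1.59300 / 1.15040 ≈ 1.38473.
Annualized: 1.38473^(1/4) − 1 ≈ 0.08478.

8.478%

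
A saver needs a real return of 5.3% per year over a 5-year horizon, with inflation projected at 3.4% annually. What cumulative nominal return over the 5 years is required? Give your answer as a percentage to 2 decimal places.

Required annual nominal rate: (1+5.3%)(1+3.4%) − 1 = 8.8802%.
Cumulative over 5 years: (1 + 0.088802)^5 − 1 ≈ 0.53019.

53.02%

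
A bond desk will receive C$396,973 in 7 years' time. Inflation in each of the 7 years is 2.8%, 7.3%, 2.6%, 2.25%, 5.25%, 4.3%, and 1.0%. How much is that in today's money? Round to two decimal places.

Price-level factor over 7 years: 1.028 × 1.073 × 1.026 × 1.0225 × 1.0525 × 1.043 × 1.010 ≈ 1.2830137207.
Purchasing power today: C$396,973 divided by that factor.

C$309,406.67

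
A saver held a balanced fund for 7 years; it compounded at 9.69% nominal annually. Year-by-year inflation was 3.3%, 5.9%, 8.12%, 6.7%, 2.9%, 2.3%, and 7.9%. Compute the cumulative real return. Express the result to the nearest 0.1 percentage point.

33.3%

Cumulative inflation factor: 1.033 × 1.059 × 1.0812 × 1.067 × 1.029 × 1.023 × 1.079 ≈ 1.43344.
Nominal growth factor: 1.91060. Real growth factor = 1.91060 / 1.43344 ≈ 1.33288.
Total real return ≈ 33.2877%.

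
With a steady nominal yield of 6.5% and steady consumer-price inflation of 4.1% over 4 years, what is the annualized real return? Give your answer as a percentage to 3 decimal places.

2.305%

With constant rates the annual real return is the same each year: (1+6.5%)/(1+4.1%) − 1 = 0.02305.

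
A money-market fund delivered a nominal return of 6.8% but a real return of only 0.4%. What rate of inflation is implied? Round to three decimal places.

6.375%

From (1+r_nom) = (1+r_real)(1+π), we get 1+π = (1 + 6.8%)/(1 + 0.4%) = 1.068/1.004 ≈ 1.06375.
So π ≈ 6.3745%.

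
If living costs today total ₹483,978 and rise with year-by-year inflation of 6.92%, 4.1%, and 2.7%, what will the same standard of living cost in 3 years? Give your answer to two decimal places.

₹553,230.03

Cumulative price-level factor: 1.0692 × 1.041 × 1.027 = 1.1430892044.
The nominal amount required is ₹483,978 scaled up by that factor.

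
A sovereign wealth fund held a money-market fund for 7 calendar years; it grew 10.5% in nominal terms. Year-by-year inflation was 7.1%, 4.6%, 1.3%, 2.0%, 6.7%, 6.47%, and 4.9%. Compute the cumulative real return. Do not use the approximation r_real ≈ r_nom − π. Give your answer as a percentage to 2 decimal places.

Cumulative inflation factor: 1.071 × 1.046 × 1.013 × 1.020 × 1.067 × 1.0647 × 1.049 ≈ 1.37942.
Nominal growth factor: 1.10500. Real growth factor = 1.10500 / 1.37942 ≈ 0.80106.
Total real return ≈ -19.8941%.

-19.89%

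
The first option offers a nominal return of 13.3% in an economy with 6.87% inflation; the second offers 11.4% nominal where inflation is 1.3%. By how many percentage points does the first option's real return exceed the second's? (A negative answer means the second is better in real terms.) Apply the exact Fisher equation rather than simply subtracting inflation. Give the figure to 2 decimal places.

The first option real return: 1.133/1.0687 − 1 = 6.017%.
The second real return: 1.114/1.013 − 1 = 9.970%.
Difference: 6.017 − 9.970 = -3.953 pp.

-3.95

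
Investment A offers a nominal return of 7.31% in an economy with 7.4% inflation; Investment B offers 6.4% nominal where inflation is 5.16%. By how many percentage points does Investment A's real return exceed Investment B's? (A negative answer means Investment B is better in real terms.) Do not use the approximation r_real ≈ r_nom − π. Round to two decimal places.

-1.26

Investment A real return: 1.0731/1.074 − 1 = -0.084%.
Investment B real return: 1.064/1.0516 − 1 = 1.179%.
Difference: -0.084 − 1.179 = -1.263 pp.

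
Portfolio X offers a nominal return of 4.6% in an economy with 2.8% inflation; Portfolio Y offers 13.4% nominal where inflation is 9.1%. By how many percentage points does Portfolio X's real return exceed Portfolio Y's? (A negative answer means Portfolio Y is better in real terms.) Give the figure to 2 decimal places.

-2.19

Portfolio X real return: 1.046/1.028 − 1 = 1.751%.
Portfolio Y real return: 1.134/1.091 − 1 = 3.941%.
Difference: 1.751 − 3.941 = -2.190 pp.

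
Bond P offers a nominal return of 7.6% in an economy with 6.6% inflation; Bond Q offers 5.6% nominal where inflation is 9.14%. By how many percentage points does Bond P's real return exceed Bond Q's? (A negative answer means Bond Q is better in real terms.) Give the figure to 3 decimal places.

Bond P real return: 1.076/1.066 − 1 = 0.9381%.
Bond Q real return: 1.056/1.0914 − 1 = -3.2435%.
Difference: 0.9381 − (-3.2435) = 4.1816 pp.

4.182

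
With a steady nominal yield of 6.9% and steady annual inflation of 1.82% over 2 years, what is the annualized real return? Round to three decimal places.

With constant rates the annual real return is the same each year: (1+6.9%)/(1+1.82%) − 1 = 0.04989.

4.989%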